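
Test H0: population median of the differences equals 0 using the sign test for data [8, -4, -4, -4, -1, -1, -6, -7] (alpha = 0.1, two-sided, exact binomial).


Step 1: Discard zero differences. Original n = 8; n_eff = number of nonzero differences = 8.
Nonzero differences (with sign): +8, -4, -4, -4, -1, -1, -6, -7
Step 2: Count signs: positive = 1, negative = 7.
Step 3: Under H0: P(positive) = 0.5, so the number of positives S ~ Bin(8, 0.5).
Step 4: Two-sided exact p-value = sum of Bin(8,0.5) probabilities at or below the observed probability = 0.070312.
Step 5: alpha = 0.1. reject H0.

n_eff = 8, pos = 1, neg = 7, p = 0.070312, reject H0.


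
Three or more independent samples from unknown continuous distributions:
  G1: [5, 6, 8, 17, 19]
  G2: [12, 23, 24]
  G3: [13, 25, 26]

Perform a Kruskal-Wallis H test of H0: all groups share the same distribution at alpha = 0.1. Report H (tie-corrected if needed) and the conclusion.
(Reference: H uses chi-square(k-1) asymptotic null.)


Step 1: Combine all N = 11 observations and assign midranks.
sorted (value, group, rank): (5,G1,1), (6,G1,2), (8,G1,3), (12,G2,4), (13,G3,5), (17,G1,6), (19,G1,7), (23,G2,8), (24,G2,9), (25,G3,10), (26,G3,11)
Step 2: Sum ranks within each group.
R_1 = 19 (n_1 = 5)
R_2 = 21 (n_2 = 3)
R_3 = 26 (n_3 = 3)
Step 3: H = 12/(N(N+1)) * sum(R_i^2/n_i) - 3(N+1)
     = 12/(11*12) * (19^2/5 + 21^2/3 + 26^2/3) - 3*12
     = 0.090909 * 444.533 - 36
     = 4.412121.
Step 4: No ties, so H is used without correction.
Step 5: Under H0, H ~ chi^2(2); p-value = 0.110134.
Step 6: alpha = 0.1. fail to reject H0.

H = 4.4121, df = 2, p = 0.110134, fail to reject H0.


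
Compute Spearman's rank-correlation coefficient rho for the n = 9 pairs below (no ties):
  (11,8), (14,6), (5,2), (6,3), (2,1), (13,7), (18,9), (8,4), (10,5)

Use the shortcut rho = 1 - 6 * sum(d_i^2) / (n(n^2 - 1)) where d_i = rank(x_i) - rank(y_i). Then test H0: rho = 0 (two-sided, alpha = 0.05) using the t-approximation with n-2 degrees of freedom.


Step 1: Rank x and y separately (midranks; no ties here).
rank(x): 11->6, 14->8, 5->2, 6->3, 2->1, 13->7, 18->9, 8->4, 10->5
rank(y): 8->8, 6->6, 2->2, 3->3, 1->1, 7->7, 9->9, 4->4, 5->5
Step 2: d_i = R_x(i) - R_y(i); compute d_i^2.
  (6-8)^2=4, (8-6)^2=4, (2-2)^2=0, (3-3)^2=0, (1-1)^2=0, (7-7)^2=0, (9-9)^2=0, (4-4)^2=0, (5-5)^2=0
sum(d^2) = 8.
Step 3: rho = 1 - 6*8 / (9*(9^2 - 1)) = 1 - 48/720 = 0.933333.
Step 4: Under H0, t = rho * sqrt((n-2)/(1-rho^2)) = 6.8783 ~ t(7).
Step 5: Two-sided p-value from the t-distribution with 7 df = 0.000236.
Step 6: alpha = 0.05. reject H0.

rho = 0.9333, p = 0.000236, reject H0 at alpha = 0.05.


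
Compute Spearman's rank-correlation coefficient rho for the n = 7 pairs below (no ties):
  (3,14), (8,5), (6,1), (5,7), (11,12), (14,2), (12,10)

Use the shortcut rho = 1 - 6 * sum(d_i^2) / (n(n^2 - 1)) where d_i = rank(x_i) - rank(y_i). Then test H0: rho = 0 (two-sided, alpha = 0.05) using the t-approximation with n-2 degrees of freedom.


Step 1: Rank x and y separately (midranks; no ties here).
rank(x): 3->1, 8->4, 6->3, 5->2, 11->5, 14->7, 12->6
rank(y): 14->7, 5->3, 1->1, 7->4, 12->6, 2->2, 10->5
Step 2: d_i = R_x(i) - R_y(i); compute d_i^2.
  (1-7)^2=36, (4-3)^2=1, (3-1)^2=4, (2-4)^2=4, (5-6)^2=1, (7-2)^2=25, (6-5)^2=1
sum(d^2) = 72.
Step 3: rho = 1 - 6*72 / (7*(7^2 - 1)) = 1 - 432/336 = -0.285714.
Step 4: Under H0, t = rho * sqrt((n-2)/(1-rho^2)) = -0.6667 ~ t(5).
Step 5: Two-sided p-value from the t-distribution with 5 df = 0.534509.
Step 6: alpha = 0.05. fail to reject H0.

rho = -0.2857, p = 0.534509, fail to reject H0 at alpha = 0.05.


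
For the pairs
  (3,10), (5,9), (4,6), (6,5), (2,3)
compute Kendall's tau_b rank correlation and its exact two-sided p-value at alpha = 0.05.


Step 1: Enumerate the 10 unordered pairs (i,j) with i<j and classify each by sign(x_j-x_i) * sign(y_j-y_i).
  (1,2):dx=+2,dy=-1->D; (1,3):dx=+1,dy=-4->D; (1,4):dx=+3,dy=-5->D; (1,5):dx=-1,dy=-7->C
  (2,3):dx=-1,dy=-3->C; (2,4):dx=+1,dy=-4->D; (2,5):dx=-3,dy=-6->C; (3,4):dx=+2,dy=-1->D
  (3,5):dx=-2,dy=-3->C; (4,5):dx=-4,dy=-2->C
Step 2: C = 5, D = 5, total pairs = 10.
Step 3: tau = (C - D)/(n(n-1)/2) = (5 - 5)/10 = 0.000000.
Step 4: Exact two-sided p-value (enumerate n! = 120 permutations of y under H0): p = 1.000000.
Step 5: alpha = 0.05. fail to reject H0.

tau_b = 0.0000 (C=5, D=5), p = 1.000000, fail to reject H0.


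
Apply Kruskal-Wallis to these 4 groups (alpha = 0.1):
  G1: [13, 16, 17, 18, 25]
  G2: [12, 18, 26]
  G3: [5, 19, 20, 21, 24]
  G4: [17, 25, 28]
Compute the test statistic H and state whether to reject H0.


Step 1: Combine all N = 16 observations and assign midranks.
sorted (value, group, rank): (5,G3,1), (12,G2,2), (13,G1,3), (16,G1,4), (17,G1,5.5), (17,G4,5.5), (18,G1,7.5), (18,G2,7.5), (19,G3,9), (20,G3,10), (21,G3,11), (24,G3,12), (25,G1,13.5), (25,G4,13.5), (26,G2,15), (28,G4,16)
Step 2: Sum ranks within each group.
R_1 = 33.5 (n_1 = 5)
R_2 = 24.5 (n_2 = 3)
R_3 = 43 (n_3 = 5)
R_4 = 35 (n_4 = 3)
Step 3: H = 12/(N(N+1)) * sum(R_i^2/n_i) - 3(N+1)
     = 12/(16*17) * (33.5^2/5 + 24.5^2/3 + 43^2/5 + 35^2/3) - 3*17
     = 0.044118 * 1202.67 - 51
     = 2.058824.
Step 4: Ties present; correction factor C = 1 - 18/(16^3 - 16) = 0.995588. Corrected H = 2.058824 / 0.995588 = 2.067947.
Step 5: Under H0, H ~ chi^2(3); p-value = 0.558425.
Step 6: alpha = 0.1. fail to reject H0.

H = 2.0679, df = 3, p = 0.558425, fail to reject H0.


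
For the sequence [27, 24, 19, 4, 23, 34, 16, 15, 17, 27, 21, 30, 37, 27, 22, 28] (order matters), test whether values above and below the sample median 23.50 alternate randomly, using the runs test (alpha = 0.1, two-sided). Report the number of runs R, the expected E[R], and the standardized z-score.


Step 1: Compute median = 23.50; label A = above, B = below.
Labels in order: AABBBABBBABAAABA  (n_A = 8, n_B = 8)
Step 2: Count runs R = 9.
Step 3: Under H0 (random ordering), E[R] = 2*n_A*n_B/(n_A+n_B) + 1 = 2*8*8/16 + 1 = 9.0000.
        Var[R] = 2*n_A*n_B*(2*n_A*n_B - n_A - n_B) / ((n_A+n_B)^2 * (n_A+n_B-1)) = 14336/3840 = 3.7333.
        SD[R] = 1.9322.
Step 4: R = E[R], so z = 0 with no continuity correction.
Step 5: Two-sided p-value via normal approximation = 2*(1 - Phi(|z|)) = 1.000000.
Step 6: alpha = 0.1. fail to reject H0.

R = 9, z = 0.0000, p = 1.000000, fail to reject H0.


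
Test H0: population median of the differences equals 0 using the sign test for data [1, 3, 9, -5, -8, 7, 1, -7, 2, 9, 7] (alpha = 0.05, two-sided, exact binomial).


Step 1: Discard zero differences. Original n = 11; n_eff = number of nonzero differences = 11.
Nonzero differences (with sign): +1, +3, +9, -5, -8, +7, +1, -7, +2, +9, +7
Step 2: Count signs: positive = 8, negative = 3.
Step 3: Under H0: P(positive) = 0.5, so the number of positives S ~ Bin(11, 0.5).
Step 4: Two-sided exact p-value = sum of Bin(11,0.5) probabilities at or below the observed probability = 0.226562.
Step 5: alpha = 0.05. fail to reject H0.

n_eff = 11, pos = 8, neg = 3, p = 0.226562, fail to reject H0.


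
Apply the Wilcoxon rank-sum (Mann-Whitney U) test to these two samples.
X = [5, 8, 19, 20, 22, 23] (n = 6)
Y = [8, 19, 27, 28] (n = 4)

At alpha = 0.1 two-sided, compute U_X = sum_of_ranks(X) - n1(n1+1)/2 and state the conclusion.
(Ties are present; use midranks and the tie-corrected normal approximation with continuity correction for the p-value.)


Step 1: Combine and sort all 10 observations; assign midranks.
sorted (value, group): (5,X), (8,X), (8,Y), (19,X), (19,Y), (20,X), (22,X), (23,X), (27,Y), (28,Y)
ranks: 5->1, 8->2.5, 8->2.5, 19->4.5, 19->4.5, 20->6, 22->7, 23->8, 27->9, 28->10
Step 2: Rank sum for X: R1 = 1 + 2.5 + 4.5 + 6 + 7 + 8 = 29.
Step 3: U_X = R1 - n1(n1+1)/2 = 29 - 6*7/2 = 29 - 21 = 8.
       U_Y = n1*n2 - U_X = 24 - 8 = 16.
Step 4: Ties are present, so use the tie-corrected normal approximation (with continuity correction) for the p-value.
Step 5: p-value = 0.452793; compare to alpha = 0.1. fail to reject H0.

U_X = 8, p = 0.452793, fail to reject H0 at alpha = 0.1.


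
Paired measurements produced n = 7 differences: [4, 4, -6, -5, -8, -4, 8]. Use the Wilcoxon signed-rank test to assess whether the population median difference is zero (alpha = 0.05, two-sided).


Step 1: Drop any zero differences (none here) and take |d_i|.
|d| = [4, 4, 6, 5, 8, 4, 8]
Step 2: Midrank |d_i| (ties get averaged ranks).
ranks: |4|->2, |4|->2, |6|->5, |5|->4, |8|->6.5, |4|->2, |8|->6.5
Step 3: Attach original signs; sum ranks with positive sign and with negative sign.
W+ = 2 + 2 + 6.5 = 10.5
W- = 5 + 4 + 6.5 + 2 = 17.5
(Check: W+ + W- = 28 should equal n(n+1)/2 = 28.)
Step 4: Test statistic W = min(W+, W-) = 10.5.
Step 5: Ties in |d|, so use the tie-corrected normal approximation.
        E[W] = n(n+1)/4 = 7*8/4 = 14.
        Tie groups: |d|=4 (t=3), |d|=8 (t=2); sum(t^3 - t) = 30.
        Var[W] = n(n+1)(2n+1)/24 - sum(t^3-t)/48 = 840/24 - 30/48 = 34.375.
        z = (W - E[W]) / sqrt(Var[W]) = (10.5 - 14) / 5.8630 = -0.5970.
        Two-sided p = 2*Phi(z) = 0.550533.
Step 6: alpha = 0.05. fail to reject H0.

W+ = 10.5, W- = 17.5, W = min = 10.5, p = 0.550533, fail to reject H0.


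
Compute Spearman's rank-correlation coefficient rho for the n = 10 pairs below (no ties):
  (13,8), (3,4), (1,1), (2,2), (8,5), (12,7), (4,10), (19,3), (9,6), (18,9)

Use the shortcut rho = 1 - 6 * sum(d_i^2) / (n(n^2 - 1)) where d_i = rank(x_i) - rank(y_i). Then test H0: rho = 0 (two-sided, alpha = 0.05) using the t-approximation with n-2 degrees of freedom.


Step 1: Rank x and y separately (midranks; no ties here).
rank(x): 13->8, 3->3, 1->1, 2->2, 8->5, 12->7, 4->4, 19->10, 9->6, 18->9
rank(y): 8->8, 4->4, 1->1, 2->2, 5->5, 7->7, 10->10, 3->3, 6->6, 9->9
Step 2: d_i = R_x(i) - R_y(i); compute d_i^2.
  (8-8)^2=0, (3-4)^2=1, (1-1)^2=0, (2-2)^2=0, (5-5)^2=0, (7-7)^2=0, (4-10)^2=36, (10-3)^2=49, (6-6)^2=0, (9-9)^2=0
sum(d^2) = 86.
Step 3: rho = 1 - 6*86 / (10*(10^2 - 1)) = 1 - 516/990 = 0.478788.
Step 4: Under H0, t = rho * sqrt((n-2)/(1-rho^2)) = 1.5425 ~ t(8).
Step 5: Two-sided p-value from the t-distribution with 8 df = 0.161523.
Step 6: alpha = 0.05. fail to reject H0.

rho = 0.4788, p = 0.161523, fail to reject H0 at alpha = 0.05.


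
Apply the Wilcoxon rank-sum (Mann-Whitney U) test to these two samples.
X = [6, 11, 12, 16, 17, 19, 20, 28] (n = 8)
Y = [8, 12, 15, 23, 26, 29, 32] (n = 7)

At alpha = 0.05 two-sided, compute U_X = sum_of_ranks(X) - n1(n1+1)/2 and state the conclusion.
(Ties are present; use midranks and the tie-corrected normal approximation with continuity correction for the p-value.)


Step 1: Combine and sort all 15 observations; assign midranks.
sorted (value, group): (6,X), (8,Y), (11,X), (12,X), (12,Y), (15,Y), (16,X), (17,X), (19,X), (20,X), (23,Y), (26,Y), (28,X), (29,Y), (32,Y)
ranks: 6->1, 8->2, 11->3, 12->4.5, 12->4.5, 15->6, 16->7, 17->8, 19->9, 20->10, 23->11, 26->12, 28->13, 29->14, 32->15
Step 2: Rank sum for X: R1 = 1 + 3 + 4.5 + 7 + 8 + 9 + 10 + 13 = 55.5.
Step 3: U_X = R1 - n1(n1+1)/2 = 55.5 - 8*9/2 = 55.5 - 36 = 19.5.
       U_Y = n1*n2 - U_X = 56 - 19.5 = 36.5.
Step 4: Ties are present, so use the tie-corrected normal approximation (with continuity correction) for the p-value.
Step 5: p-value = 0.354109; compare to alpha = 0.05. fail to reject H0.

U_X = 19.5, p = 0.354109, fail to reject H0 at alpha = 0.05.


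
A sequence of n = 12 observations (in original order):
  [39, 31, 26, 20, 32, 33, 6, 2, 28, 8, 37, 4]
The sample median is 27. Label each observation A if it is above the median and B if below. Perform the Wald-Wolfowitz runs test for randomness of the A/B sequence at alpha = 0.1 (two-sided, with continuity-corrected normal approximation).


Step 1: Compute median = 27; label A = above, B = below.
Labels in order: AABBAABBABAB  (n_A = 6, n_B = 6)
Step 2: Count runs R = 8.
Step 3: Under H0 (random ordering), E[R] = 2*n_A*n_B/(n_A+n_B) + 1 = 2*6*6/12 + 1 = 7.0000.
        Var[R] = 2*n_A*n_B*(2*n_A*n_B - n_A - n_B) / ((n_A+n_B)^2 * (n_A+n_B-1)) = 4320/1584 = 2.7273.
        SD[R] = 1.6514.
Step 4: Continuity-corrected z = (R - 0.5 - E[R]) / SD[R] = (8 - 0.5 - 7.0000) / 1.6514 = 0.3028.
Step 5: Two-sided p-value via normal approximation = 2*(1 - Phi(|z|)) = 0.762069.
Step 6: alpha = 0.1. fail to reject H0.

R = 8, z = 0.3028, p = 0.762069, fail to reject H0.


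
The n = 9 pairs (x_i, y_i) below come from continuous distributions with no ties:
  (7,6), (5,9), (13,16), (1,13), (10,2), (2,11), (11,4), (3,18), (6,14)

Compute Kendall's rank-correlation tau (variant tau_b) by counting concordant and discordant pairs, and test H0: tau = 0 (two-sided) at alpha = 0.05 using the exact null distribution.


Step 1: Enumerate the 36 unordered pairs (i,j) with i<j and classify each by sign(x_j-x_i) * sign(y_j-y_i).
  (1,2):dx=-2,dy=+3->D; (1,3):dx=+6,dy=+10->C; (1,4):dx=-6,dy=+7->D; (1,5):dx=+3,dy=-4->D
  (1,6):dx=-5,dy=+5->D; (1,7):dx=+4,dy=-2->D; (1,8):dx=-4,dy=+12->D; (1,9):dx=-1,dy=+8->D
  (2,3):dx=+8,dy=+7->C; (2,4):dx=-4,dy=+4->D; (2,5):dx=+5,dy=-7->D; (2,6):dx=-3,dy=+2->D
  (2,7):dx=+6,dy=-5->D; (2,8):dx=-2,dy=+9->D; (2,9):dx=+1,dy=+5->C; (3,4):dx=-12,dy=-3->C
  (3,5):dx=-3,dy=-14->C; (3,6):dx=-11,dy=-5->C; (3,7):dx=-2,dy=-12->C; (3,8):dx=-10,dy=+2->D
  (3,9):dx=-7,dy=-2->C; (4,5):dx=+9,dy=-11->D; (4,6):dx=+1,dy=-2->D; (4,7):dx=+10,dy=-9->D
  (4,8):dx=+2,dy=+5->C; (4,9):dx=+5,dy=+1->C; (5,6):dx=-8,dy=+9->D; (5,7):dx=+1,dy=+2->C
  (5,8):dx=-7,dy=+16->D; (5,9):dx=-4,dy=+12->D; (6,7):dx=+9,dy=-7->D; (6,8):dx=+1,dy=+7->C
  (6,9):dx=+4,dy=+3->C; (7,8):dx=-8,dy=+14->D; (7,9):dx=-5,dy=+10->D; (8,9):dx=+3,dy=-4->D
Step 2: C = 13, D = 23, total pairs = 36.
Step 3: tau = (C - D)/(n(n-1)/2) = (13 - 23)/36 = -0.277778.
Step 4: Exact two-sided p-value (enumerate n! = 362880 permutations of y under H0): p = 0.358488.
Step 5: alpha = 0.05. fail to reject H0.

tau_b = -0.2778 (C=13, D=23), p = 0.358488, fail to reject H0.


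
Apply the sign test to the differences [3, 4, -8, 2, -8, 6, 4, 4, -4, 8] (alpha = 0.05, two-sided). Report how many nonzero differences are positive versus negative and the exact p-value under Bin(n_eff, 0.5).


Step 1: Discard zero differences. Original n = 10; n_eff = number of nonzero differences = 10.
Nonzero differences (with sign): +3, +4, -8, +2, -8, +6, +4, +4, -4, +8
Step 2: Count signs: positive = 7, negative = 3.
Step 3: Under H0: P(positive) = 0.5, so the number of positives S ~ Bin(10, 0.5).
Step 4: Two-sided exact p-value = sum of Bin(10,0.5) probabilities at or below the observed probability = 0.343750.
Step 5: alpha = 0.05. fail to reject H0.

n_eff = 10, pos = 7, neg = 3, p = 0.343750, fail to reject H0.


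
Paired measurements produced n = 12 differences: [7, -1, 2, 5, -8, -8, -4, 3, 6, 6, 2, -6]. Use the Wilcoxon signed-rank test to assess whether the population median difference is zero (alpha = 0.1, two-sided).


Step 1: Drop any zero differences (none here) and take |d_i|.
|d| = [7, 1, 2, 5, 8, 8, 4, 3, 6, 6, 2, 6]
Step 2: Midrank |d_i| (ties get averaged ranks).
ranks: |7|->10, |1|->1, |2|->2.5, |5|->6, |8|->11.5, |8|->11.5, |4|->5, |3|->4, |6|->8, |6|->8, |2|->2.5, |6|->8
Step 3: Attach original signs; sum ranks with positive sign and with negative sign.
W+ = 10 + 2.5 + 6 + 4 + 8 + 8 + 2.5 = 41
W- = 1 + 11.5 + 11.5 + 5 + 8 = 37
(Check: W+ + W- = 78 should equal n(n+1)/2 = 78.)
Step 4: Test statistic W = min(W+, W-) = 37.
Step 5: Ties in |d|, so use the tie-corrected normal approximation.
        E[W] = n(n+1)/4 = 12*13/4 = 39.
        Tie groups: |d|=2 (t=2), |d|=6 (t=3), |d|=8 (t=2); sum(t^3 - t) = 36.
        Var[W] = n(n+1)(2n+1)/24 - sum(t^3-t)/48 = 3900/24 - 36/48 = 161.75.
        z = (W - E[W]) / sqrt(Var[W]) = (37 - 39) / 12.7181 = -0.1573.
        Two-sided p = 2*Phi(z) = 0.875043.
Step 6: alpha = 0.1. fail to reject H0.

W+ = 41, W- = 37, W = min = 37, p = 0.875043, fail to reject H0.


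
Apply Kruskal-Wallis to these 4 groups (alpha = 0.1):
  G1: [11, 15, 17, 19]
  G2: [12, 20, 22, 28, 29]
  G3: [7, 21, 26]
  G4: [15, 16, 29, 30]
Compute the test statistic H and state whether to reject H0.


Step 1: Combine all N = 16 observations and assign midranks.
sorted (value, group, rank): (7,G3,1), (11,G1,2), (12,G2,3), (15,G1,4.5), (15,G4,4.5), (16,G4,6), (17,G1,7), (19,G1,8), (20,G2,9), (21,G3,10), (22,G2,11), (26,G3,12), (28,G2,13), (29,G2,14.5), (29,G4,14.5), (30,G4,16)
Step 2: Sum ranks within each group.
R_1 = 21.5 (n_1 = 4)
R_2 = 50.5 (n_2 = 5)
R_3 = 23 (n_3 = 3)
R_4 = 41 (n_4 = 4)
Step 3: H = 12/(N(N+1)) * sum(R_i^2/n_i) - 3(N+1)
     = 12/(16*17) * (21.5^2/4 + 50.5^2/5 + 23^2/3 + 41^2/4) - 3*17
     = 0.044118 * 1222.2 - 51
     = 2.920404.
Step 4: Ties present; correction factor C = 1 - 12/(16^3 - 16) = 0.997059. Corrected H = 2.920404 / 0.997059 = 2.929019.
Step 5: Under H0, H ~ chi^2(3); p-value = 0.402699.
Step 6: alpha = 0.1. fail to reject H0.

H = 2.9290, df = 3, p = 0.402699, fail to reject H0.


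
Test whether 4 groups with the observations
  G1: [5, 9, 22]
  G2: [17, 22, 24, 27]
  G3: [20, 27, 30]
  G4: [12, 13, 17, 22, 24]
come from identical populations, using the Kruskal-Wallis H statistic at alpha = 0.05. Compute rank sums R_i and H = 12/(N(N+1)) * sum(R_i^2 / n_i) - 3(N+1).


Step 1: Combine all N = 15 observations and assign midranks.
sorted (value, group, rank): (5,G1,1), (9,G1,2), (12,G4,3), (13,G4,4), (17,G2,5.5), (17,G4,5.5), (20,G3,7), (22,G1,9), (22,G2,9), (22,G4,9), (24,G2,11.5), (24,G4,11.5), (27,G2,13.5), (27,G3,13.5), (30,G3,15)
Step 2: Sum ranks within each group.
R_1 = 12 (n_1 = 3)
R_2 = 39.5 (n_2 = 4)
R_3 = 35.5 (n_3 = 3)
R_4 = 33 (n_4 = 5)
Step 3: H = 12/(N(N+1)) * sum(R_i^2/n_i) - 3(N+1)
     = 12/(15*16) * (12^2/3 + 39.5^2/4 + 35.5^2/3 + 33^2/5) - 3*16
     = 0.050000 * 1075.95 - 48
     = 5.797292.
Step 4: Ties present; correction factor C = 1 - 42/(15^3 - 15) = 0.987500. Corrected H = 5.797292 / 0.987500 = 5.870675.
Step 5: Under H0, H ~ chi^2(3); p-value = 0.118075.
Step 6: alpha = 0.05. fail to reject H0.

H = 5.8707, df = 3, p = 0.118075, fail to reject H0.


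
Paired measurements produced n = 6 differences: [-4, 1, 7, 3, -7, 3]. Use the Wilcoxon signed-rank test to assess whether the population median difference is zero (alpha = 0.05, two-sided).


Step 1: Drop any zero differences (none here) and take |d_i|.
|d| = [4, 1, 7, 3, 7, 3]
Step 2: Midrank |d_i| (ties get averaged ranks).
ranks: |4|->4, |1|->1, |7|->5.5, |3|->2.5, |7|->5.5, |3|->2.5
Step 3: Attach original signs; sum ranks with positive sign and with negative sign.
W+ = 1 + 5.5 + 2.5 + 2.5 = 11.5
W- = 4 + 5.5 = 9.5
(Check: W+ + W- = 21 should equal n(n+1)/2 = 21.)
Step 4: Test statistic W = min(W+, W-) = 9.5.
Step 5: Ties in |d|, so use the tie-corrected normal approximation.
        E[W] = n(n+1)/4 = 6*7/4 = 10.5.
        Tie groups: |d|=3 (t=2), |d|=7 (t=2); sum(t^3 - t) = 12.
        Var[W] = n(n+1)(2n+1)/24 - sum(t^3-t)/48 = 546/24 - 12/48 = 22.5.
        z = (W - E[W]) / sqrt(Var[W]) = (9.5 - 10.5) / 4.7434 = -0.2108.
        Two-sided p = 2*Phi(z) = 0.833029.
Step 6: alpha = 0.05. fail to reject H0.

W+ = 11.5, W- = 9.5, W = min = 9.5, p = 0.833029, fail to reject H0.


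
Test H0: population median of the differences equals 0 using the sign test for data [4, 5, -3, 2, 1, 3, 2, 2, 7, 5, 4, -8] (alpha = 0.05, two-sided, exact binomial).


Step 1: Discard zero differences. Original n = 12; n_eff = number of nonzero differences = 12.
Nonzero differences (with sign): +4, +5, -3, +2, +1, +3, +2, +2, +7, +5, +4, -8
Step 2: Count signs: positive = 10, negative = 2.
Step 3: Under H0: P(positive) = 0.5, so the number of positives S ~ Bin(12, 0.5).
Step 4: Two-sided exact p-value = sum of Bin(12,0.5) probabilities at or below the observed probability = 0.038574.
Step 5: alpha = 0.05. reject H0.

n_eff = 12, pos = 10, neg = 2, p = 0.038574, reject H0.


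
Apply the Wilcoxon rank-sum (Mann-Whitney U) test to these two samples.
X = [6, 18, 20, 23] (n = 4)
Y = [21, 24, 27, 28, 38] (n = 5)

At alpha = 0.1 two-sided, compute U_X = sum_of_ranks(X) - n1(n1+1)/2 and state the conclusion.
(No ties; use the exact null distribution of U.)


Step 1: Combine and sort all 9 observations; assign midranks.
sorted (value, group): (6,X), (18,X), (20,X), (21,Y), (23,X), (24,Y), (27,Y), (28,Y), (38,Y)
ranks: 6->1, 18->2, 20->3, 21->4, 23->5, 24->6, 27->7, 28->8, 38->9
Step 2: Rank sum for X: R1 = 1 + 2 + 3 + 5 = 11.
Step 3: U_X = R1 - n1(n1+1)/2 = 11 - 4*5/2 = 11 - 10 = 1.
       U_Y = n1*n2 - U_X = 20 - 1 = 19.
Step 4: No ties, so the exact null distribution of U (based on enumerating the C(9,4) = 126 equally likely rank assignments) gives the two-sided p-value.
Step 5: p-value = 0.031746; compare to alpha = 0.1. reject H0.

U_X = 1, p = 0.031746, reject H0 at alpha = 0.1.


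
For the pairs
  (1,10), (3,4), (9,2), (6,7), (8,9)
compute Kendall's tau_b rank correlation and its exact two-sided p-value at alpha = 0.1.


Step 1: Enumerate the 10 unordered pairs (i,j) with i<j and classify each by sign(x_j-x_i) * sign(y_j-y_i).
  (1,2):dx=+2,dy=-6->D; (1,3):dx=+8,dy=-8->D; (1,4):dx=+5,dy=-3->D; (1,5):dx=+7,dy=-1->D
  (2,3):dx=+6,dy=-2->D; (2,4):dx=+3,dy=+3->C; (2,5):dx=+5,dy=+5->C; (3,4):dx=-3,dy=+5->D
  (3,5):dx=-1,dy=+7->D; (4,5):dx=+2,dy=+2->C
Step 2: C = 3, D = 7, total pairs = 10.
Step 3: tau = (C - D)/(n(n-1)/2) = (3 - 7)/10 = -0.400000.
Step 4: Exact two-sided p-value (enumerate n! = 120 permutations of y under H0): p = 0.483333.
Step 5: alpha = 0.1. fail to reject H0.

tau_b = -0.4000 (C=3, D=7), p = 0.483333, fail to reject H0.


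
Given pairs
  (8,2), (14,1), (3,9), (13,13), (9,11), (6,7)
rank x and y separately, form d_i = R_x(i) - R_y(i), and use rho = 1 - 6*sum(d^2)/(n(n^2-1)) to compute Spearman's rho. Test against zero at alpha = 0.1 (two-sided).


Step 1: Rank x and y separately (midranks; no ties here).
rank(x): 8->3, 14->6, 3->1, 13->5, 9->4, 6->2
rank(y): 2->2, 1->1, 9->4, 13->6, 11->5, 7->3
Step 2: d_i = R_x(i) - R_y(i); compute d_i^2.
  (3-2)^2=1, (6-1)^2=25, (1-4)^2=9, (5-6)^2=1, (4-5)^2=1, (2-3)^2=1
sum(d^2) = 38.
Step 3: rho = 1 - 6*38 / (6*(6^2 - 1)) = 1 - 228/210 = -0.085714.
Step 4: Under H0, t = rho * sqrt((n-2)/(1-rho^2)) = -0.1721 ~ t(4).
Step 5: Two-sided p-value from the t-distribution with 4 df = 0.871743.
Step 6: alpha = 0.1. fail to reject H0.

rho = -0.0857, p = 0.871743, fail to reject H0 at alpha = 0.1.


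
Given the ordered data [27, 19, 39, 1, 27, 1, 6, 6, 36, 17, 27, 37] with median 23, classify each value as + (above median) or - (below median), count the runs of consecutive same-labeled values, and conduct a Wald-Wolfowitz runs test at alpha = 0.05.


Step 1: Compute median = 23; label A = above, B = below.
Labels in order: ABABABBBABAA  (n_A = 6, n_B = 6)
Step 2: Count runs R = 9.
Step 3: Under H0 (random ordering), E[R] = 2*n_A*n_B/(n_A+n_B) + 1 = 2*6*6/12 + 1 = 7.0000.
        Var[R] = 2*n_A*n_B*(2*n_A*n_B - n_A - n_B) / ((n_A+n_B)^2 * (n_A+n_B-1)) = 4320/1584 = 2.7273.
        SD[R] = 1.6514.
Step 4: Continuity-corrected z = (R - 0.5 - E[R]) / SD[R] = (9 - 0.5 - 7.0000) / 1.6514 = 0.9083.
Step 5: Two-sided p-value via normal approximation = 2*(1 - Phi(|z|)) = 0.363722.
Step 6: alpha = 0.05. fail to reject H0.

R = 9, z = 0.9083, p = 0.363722, fail to reject H0.


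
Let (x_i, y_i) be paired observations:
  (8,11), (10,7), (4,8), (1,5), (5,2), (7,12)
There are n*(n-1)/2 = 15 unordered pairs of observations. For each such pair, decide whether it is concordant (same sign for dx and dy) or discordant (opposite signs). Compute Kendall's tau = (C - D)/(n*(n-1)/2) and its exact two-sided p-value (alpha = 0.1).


Step 1: Enumerate the 15 unordered pairs (i,j) with i<j and classify each by sign(x_j-x_i) * sign(y_j-y_i).
  (1,2):dx=+2,dy=-4->D; (1,3):dx=-4,dy=-3->C; (1,4):dx=-7,dy=-6->C; (1,5):dx=-3,dy=-9->C
  (1,6):dx=-1,dy=+1->D; (2,3):dx=-6,dy=+1->D; (2,4):dx=-9,dy=-2->C; (2,5):dx=-5,dy=-5->C
  (2,6):dx=-3,dy=+5->D; (3,4):dx=-3,dy=-3->C; (3,5):dx=+1,dy=-6->D; (3,6):dx=+3,dy=+4->C
  (4,5):dx=+4,dy=-3->D; (4,6):dx=+6,dy=+7->C; (5,6):dx=+2,dy=+10->C
Step 2: C = 9, D = 6, total pairs = 15.
Step 3: tau = (C - D)/(n(n-1)/2) = (9 - 6)/15 = 0.200000.
Step 4: Exact two-sided p-value (enumerate n! = 720 permutations of y under H0): p = 0.719444.
Step 5: alpha = 0.1. fail to reject H0.

tau_b = 0.2000 (C=9, D=6), p = 0.719444, fail to reject H0.


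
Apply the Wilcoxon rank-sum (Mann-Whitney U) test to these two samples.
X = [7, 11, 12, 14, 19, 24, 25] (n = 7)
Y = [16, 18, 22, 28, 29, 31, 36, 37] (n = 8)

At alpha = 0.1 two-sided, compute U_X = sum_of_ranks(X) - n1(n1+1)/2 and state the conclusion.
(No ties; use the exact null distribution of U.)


Step 1: Combine and sort all 15 observations; assign midranks.
sorted (value, group): (7,X), (11,X), (12,X), (14,X), (16,Y), (18,Y), (19,X), (22,Y), (24,X), (25,X), (28,Y), (29,Y), (31,Y), (36,Y), (37,Y)
ranks: 7->1, 11->2, 12->3, 14->4, 16->5, 18->6, 19->7, 22->8, 24->9, 25->10, 28->11, 29->12, 31->13, 36->14, 37->15
Step 2: Rank sum for X: R1 = 1 + 2 + 3 + 4 + 7 + 9 + 10 = 36.
Step 3: U_X = R1 - n1(n1+1)/2 = 36 - 7*8/2 = 36 - 28 = 8.
       U_Y = n1*n2 - U_X = 56 - 8 = 48.
Step 4: No ties, so the exact null distribution of U (based on enumerating the C(15,7) = 6435 equally likely rank assignments) gives the two-sided p-value.
Step 5: p-value = 0.020513; compare to alpha = 0.1. reject H0.

U_X = 8, p = 0.020513, reject H0 at alpha = 0.1.


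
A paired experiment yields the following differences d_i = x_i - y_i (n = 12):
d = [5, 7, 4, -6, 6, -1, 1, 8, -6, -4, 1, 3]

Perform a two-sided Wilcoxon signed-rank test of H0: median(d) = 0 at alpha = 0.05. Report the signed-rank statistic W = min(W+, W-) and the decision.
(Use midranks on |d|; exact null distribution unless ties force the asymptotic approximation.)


Step 1: Drop any zero differences (none here) and take |d_i|.
|d| = [5, 7, 4, 6, 6, 1, 1, 8, 6, 4, 1, 3]
Step 2: Midrank |d_i| (ties get averaged ranks).
ranks: |5|->7, |7|->11, |4|->5.5, |6|->9, |6|->9, |1|->2, |1|->2, |8|->12, |6|->9, |4|->5.5, |1|->2, |3|->4
Step 3: Attach original signs; sum ranks with positive sign and with negative sign.
W+ = 7 + 11 + 5.5 + 9 + 2 + 12 + 2 + 4 = 52.5
W- = 9 + 2 + 9 + 5.5 = 25.5
(Check: W+ + W- = 78 should equal n(n+1)/2 = 78.)
Step 4: Test statistic W = min(W+, W-) = 25.5.
Step 5: Ties in |d|, so use the tie-corrected normal approximation.
        E[W] = n(n+1)/4 = 12*13/4 = 39.
        Tie groups: |d|=1 (t=3), |d|=4 (t=2), |d|=6 (t=3); sum(t^3 - t) = 54.
        Var[W] = n(n+1)(2n+1)/24 - sum(t^3-t)/48 = 3900/24 - 54/48 = 161.375.
        z = (W - E[W]) / sqrt(Var[W]) = (25.5 - 39) / 12.7033 = -1.0627.
        Two-sided p = 2*Phi(z) = 0.287913.
Step 6: alpha = 0.05. fail to reject H0.

W+ = 52.5, W- = 25.5, W = min = 25.5, p = 0.287913, fail to reject H0.


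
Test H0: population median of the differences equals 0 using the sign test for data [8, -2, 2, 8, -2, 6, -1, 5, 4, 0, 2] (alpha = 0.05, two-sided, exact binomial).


Step 1: Discard zero differences. Original n = 11; n_eff = number of nonzero differences = 10.
Nonzero differences (with sign): +8, -2, +2, +8, -2, +6, -1, +5, +4, +2
Step 2: Count signs: positive = 7, negative = 3.
Step 3: Under H0: P(positive) = 0.5, so the number of positives S ~ Bin(10, 0.5).
Step 4: Two-sided exact p-value = sum of Bin(10,0.5) probabilities at or below the observed probability = 0.343750.
Step 5: alpha = 0.05. fail to reject H0.

n_eff = 10, pos = 7, neg = 3, p = 0.343750, fail to reject H0.


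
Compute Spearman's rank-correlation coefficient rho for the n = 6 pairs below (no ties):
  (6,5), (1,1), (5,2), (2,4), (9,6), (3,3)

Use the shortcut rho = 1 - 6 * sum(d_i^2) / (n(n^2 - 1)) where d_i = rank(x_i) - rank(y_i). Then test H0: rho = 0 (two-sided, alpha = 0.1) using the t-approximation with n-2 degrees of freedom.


Step 1: Rank x and y separately (midranks; no ties here).
rank(x): 6->5, 1->1, 5->4, 2->2, 9->6, 3->3
rank(y): 5->5, 1->1, 2->2, 4->4, 6->6, 3->3
Step 2: d_i = R_x(i) - R_y(i); compute d_i^2.
  (5-5)^2=0, (1-1)^2=0, (4-2)^2=4, (2-4)^2=4, (6-6)^2=0, (3-3)^2=0
sum(d^2) = 8.
Step 3: rho = 1 - 6*8 / (6*(6^2 - 1)) = 1 - 48/210 = 0.771429.
Step 4: Under H0, t = rho * sqrt((n-2)/(1-rho^2)) = 2.4247 ~ t(4).
Step 5: Two-sided p-value from the t-distribution with 4 df = 0.072397.
Step 6: alpha = 0.1. reject H0.

rho = 0.7714, p = 0.072397, reject H0 at alpha = 0.1.


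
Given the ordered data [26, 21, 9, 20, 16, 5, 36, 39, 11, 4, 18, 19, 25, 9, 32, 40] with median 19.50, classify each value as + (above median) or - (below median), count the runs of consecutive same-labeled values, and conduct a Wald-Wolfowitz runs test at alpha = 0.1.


Step 1: Compute median = 19.50; label A = above, B = below.
Labels in order: AABABBAABBBBABAA  (n_A = 8, n_B = 8)
Step 2: Count runs R = 9.
Step 3: Under H0 (random ordering), E[R] = 2*n_A*n_B/(n_A+n_B) + 1 = 2*8*8/16 + 1 = 9.0000.
        Var[R] = 2*n_A*n_B*(2*n_A*n_B - n_A - n_B) / ((n_A+n_B)^2 * (n_A+n_B-1)) = 14336/3840 = 3.7333.
        SD[R] = 1.9322.
Step 4: R = E[R], so z = 0 with no continuity correction.
Step 5: Two-sided p-value via normal approximation = 2*(1 - Phi(|z|)) = 1.000000.
Step 6: alpha = 0.1. fail to reject H0.

R = 9, z = 0.0000, p = 1.000000, fail to reject H0.


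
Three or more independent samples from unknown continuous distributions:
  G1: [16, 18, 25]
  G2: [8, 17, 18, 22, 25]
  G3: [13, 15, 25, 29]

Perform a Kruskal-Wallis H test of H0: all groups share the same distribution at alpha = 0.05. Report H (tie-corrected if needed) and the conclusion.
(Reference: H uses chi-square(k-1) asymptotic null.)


Step 1: Combine all N = 12 observations and assign midranks.
sorted (value, group, rank): (8,G2,1), (13,G3,2), (15,G3,3), (16,G1,4), (17,G2,5), (18,G1,6.5), (18,G2,6.5), (22,G2,8), (25,G1,10), (25,G2,10), (25,G3,10), (29,G3,12)
Step 2: Sum ranks within each group.
R_1 = 20.5 (n_1 = 3)
R_2 = 30.5 (n_2 = 5)
R_3 = 27 (n_3 = 4)
Step 3: H = 12/(N(N+1)) * sum(R_i^2/n_i) - 3(N+1)
     = 12/(12*13) * (20.5^2/3 + 30.5^2/5 + 27^2/4) - 3*13
     = 0.076923 * 508.383 - 39
     = 0.106410.
Step 4: Ties present; correction factor C = 1 - 30/(12^3 - 12) = 0.982517. Corrected H = 0.106410 / 0.982517 = 0.108304.
Step 5: Under H0, H ~ chi^2(2); p-value = 0.947288.
Step 6: alpha = 0.05. fail to reject H0.

H = 0.1083, df = 2, p = 0.947288, fail to reject H0.


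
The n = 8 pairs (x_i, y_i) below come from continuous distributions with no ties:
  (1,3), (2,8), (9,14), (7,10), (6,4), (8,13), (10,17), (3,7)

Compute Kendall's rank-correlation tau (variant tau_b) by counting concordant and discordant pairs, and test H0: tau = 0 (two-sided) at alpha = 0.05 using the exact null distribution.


Step 1: Enumerate the 28 unordered pairs (i,j) with i<j and classify each by sign(x_j-x_i) * sign(y_j-y_i).
  (1,2):dx=+1,dy=+5->C; (1,3):dx=+8,dy=+11->C; (1,4):dx=+6,dy=+7->C; (1,5):dx=+5,dy=+1->C
  (1,6):dx=+7,dy=+10->C; (1,7):dx=+9,dy=+14->C; (1,8):dx=+2,dy=+4->C; (2,3):dx=+7,dy=+6->C
  (2,4):dx=+5,dy=+2->C; (2,5):dx=+4,dy=-4->D; (2,6):dx=+6,dy=+5->C; (2,7):dx=+8,dy=+9->C
  (2,8):dx=+1,dy=-1->D; (3,4):dx=-2,dy=-4->C; (3,5):dx=-3,dy=-10->C; (3,6):dx=-1,dy=-1->C
  (3,7):dx=+1,dy=+3->C; (3,8):dx=-6,dy=-7->C; (4,5):dx=-1,dy=-6->C; (4,6):dx=+1,dy=+3->C
  (4,7):dx=+3,dy=+7->C; (4,8):dx=-4,dy=-3->C; (5,6):dx=+2,dy=+9->C; (5,7):dx=+4,dy=+13->C
  (5,8):dx=-3,dy=+3->D; (6,7):dx=+2,dy=+4->C; (6,8):dx=-5,dy=-6->C; (7,8):dx=-7,dy=-10->C
Step 2: C = 25, D = 3, total pairs = 28.
Step 3: tau = (C - D)/(n(n-1)/2) = (25 - 3)/28 = 0.785714.
Step 4: Exact two-sided p-value (enumerate n! = 40320 permutations of y under H0): p = 0.005506.
Step 5: alpha = 0.05. reject H0.

tau_b = 0.7857 (C=25, D=3), p = 0.005506, reject H0.


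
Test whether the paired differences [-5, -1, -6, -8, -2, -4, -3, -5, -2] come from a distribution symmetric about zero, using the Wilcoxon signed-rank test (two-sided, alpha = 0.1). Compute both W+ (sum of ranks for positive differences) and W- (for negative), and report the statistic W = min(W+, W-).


Step 1: Drop any zero differences (none here) and take |d_i|.
|d| = [5, 1, 6, 8, 2, 4, 3, 5, 2]
Step 2: Midrank |d_i| (ties get averaged ranks).
ranks: |5|->6.5, |1|->1, |6|->8, |8|->9, |2|->2.5, |4|->5, |3|->4, |5|->6.5, |2|->2.5
Step 3: Attach original signs; sum ranks with positive sign and with negative sign.
W+ = 0 = 0
W- = 6.5 + 1 + 8 + 9 + 2.5 + 5 + 4 + 6.5 + 2.5 = 45
(Check: W+ + W- = 45 should equal n(n+1)/2 = 45.)
Step 4: Test statistic W = min(W+, W-) = 0.
Step 5: Ties in |d|, so use the tie-corrected normal approximation.
        E[W] = n(n+1)/4 = 9*10/4 = 22.5.
        Tie groups: |d|=2 (t=2), |d|=5 (t=2); sum(t^3 - t) = 12.
        Var[W] = n(n+1)(2n+1)/24 - sum(t^3-t)/48 = 1710/24 - 12/48 = 71.
        z = (W - E[W]) / sqrt(Var[W]) = (0 - 22.5) / 8.4261 = -2.6703.
        Two-sided p = 2*Phi(z) = 0.007579.
Step 6: alpha = 0.1. reject H0.

W+ = 0, W- = 45, W = min = 0, p = 0.007579, reject H0.


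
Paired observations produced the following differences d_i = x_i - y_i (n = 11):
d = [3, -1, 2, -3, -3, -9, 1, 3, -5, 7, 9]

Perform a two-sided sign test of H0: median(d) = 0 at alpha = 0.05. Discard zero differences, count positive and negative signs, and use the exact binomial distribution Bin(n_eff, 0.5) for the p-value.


Step 1: Discard zero differences. Original n = 11; n_eff = number of nonzero differences = 11.
Nonzero differences (with sign): +3, -1, +2, -3, -3, -9, +1, +3, -5, +7, +9
Step 2: Count signs: positive = 6, negative = 5.
Step 3: Under H0: P(positive) = 0.5, so the number of positives S ~ Bin(11, 0.5).
Step 4: Two-sided exact p-value = sum of Bin(11,0.5) probabilities at or below the observed probability = 1.000000.
Step 5: alpha = 0.05. fail to reject H0.

n_eff = 11, pos = 6, neg = 5, p = 1.000000, fail to reject H0.


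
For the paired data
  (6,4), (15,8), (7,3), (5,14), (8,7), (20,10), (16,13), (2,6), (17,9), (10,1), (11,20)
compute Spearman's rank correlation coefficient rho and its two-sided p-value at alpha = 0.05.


Step 1: Rank x and y separately (midranks; no ties here).
rank(x): 6->3, 15->8, 7->4, 5->2, 8->5, 20->11, 16->9, 2->1, 17->10, 10->6, 11->7
rank(y): 4->3, 8->6, 3->2, 14->10, 7->5, 10->8, 13->9, 6->4, 9->7, 1->1, 20->11
Step 2: d_i = R_x(i) - R_y(i); compute d_i^2.
  (3-3)^2=0, (8-6)^2=4, (4-2)^2=4, (2-10)^2=64, (5-5)^2=0, (11-8)^2=9, (9-9)^2=0, (1-4)^2=9, (10-7)^2=9, (6-1)^2=25, (7-11)^2=16
sum(d^2) = 140.
Step 3: rho = 1 - 6*140 / (11*(11^2 - 1)) = 1 - 840/1320 = 0.363636.
Step 4: Under H0, t = rho * sqrt((n-2)/(1-rho^2)) = 1.1711 ~ t(9).
Step 5: Two-sided p-value from the t-distribution with 9 df = 0.271638.
Step 6: alpha = 0.05. fail to reject H0.

rho = 0.3636, p = 0.271638, fail to reject H0 at alpha = 0.05.


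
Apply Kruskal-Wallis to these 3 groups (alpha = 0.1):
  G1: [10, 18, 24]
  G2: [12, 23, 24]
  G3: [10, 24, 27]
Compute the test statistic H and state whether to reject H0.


Step 1: Combine all N = 9 observations and assign midranks.
sorted (value, group, rank): (10,G1,1.5), (10,G3,1.5), (12,G2,3), (18,G1,4), (23,G2,5), (24,G1,7), (24,G2,7), (24,G3,7), (27,G3,9)
Step 2: Sum ranks within each group.
R_1 = 12.5 (n_1 = 3)
R_2 = 15 (n_2 = 3)
R_3 = 17.5 (n_3 = 3)
Step 3: H = 12/(N(N+1)) * sum(R_i^2/n_i) - 3(N+1)
     = 12/(9*10) * (12.5^2/3 + 15^2/3 + 17.5^2/3) - 3*10
     = 0.133333 * 229.167 - 30
     = 0.555556.
Step 4: Ties present; correction factor C = 1 - 30/(9^3 - 9) = 0.958333. Corrected H = 0.555556 / 0.958333 = 0.579710.
Step 5: Under H0, H ~ chi^2(2); p-value = 0.748372.
Step 6: alpha = 0.1. fail to reject H0.

H = 0.5797, df = 2, p = 0.748372, fail to reject H0.


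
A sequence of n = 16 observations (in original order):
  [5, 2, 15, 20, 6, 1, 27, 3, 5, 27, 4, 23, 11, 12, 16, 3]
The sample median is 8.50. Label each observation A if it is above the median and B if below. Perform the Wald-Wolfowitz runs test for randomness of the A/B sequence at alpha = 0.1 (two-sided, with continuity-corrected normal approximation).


Step 1: Compute median = 8.50; label A = above, B = below.
Labels in order: BBAABBABBABAAAAB  (n_A = 8, n_B = 8)
Step 2: Count runs R = 9.
Step 3: Under H0 (random ordering), E[R] = 2*n_A*n_B/(n_A+n_B) + 1 = 2*8*8/16 + 1 = 9.0000.
        Var[R] = 2*n_A*n_B*(2*n_A*n_B - n_A - n_B) / ((n_A+n_B)^2 * (n_A+n_B-1)) = 14336/3840 = 3.7333.
        SD[R] = 1.9322.
Step 4: R = E[R], so z = 0 with no continuity correction.
Step 5: Two-sided p-value via normal approximation = 2*(1 - Phi(|z|)) = 1.000000.
Step 6: alpha = 0.1. fail to reject H0.

R = 9, z = 0.0000, p = 1.000000, fail to reject H0.


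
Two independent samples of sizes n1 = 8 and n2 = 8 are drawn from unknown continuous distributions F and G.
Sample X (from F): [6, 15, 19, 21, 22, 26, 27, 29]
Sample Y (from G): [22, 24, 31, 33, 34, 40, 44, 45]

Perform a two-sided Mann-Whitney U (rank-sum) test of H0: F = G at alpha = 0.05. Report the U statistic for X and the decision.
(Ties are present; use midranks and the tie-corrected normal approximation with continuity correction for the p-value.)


Step 1: Combine and sort all 16 observations; assign midranks.
sorted (value, group): (6,X), (15,X), (19,X), (21,X), (22,X), (22,Y), (24,Y), (26,X), (27,X), (29,X), (31,Y), (33,Y), (34,Y), (40,Y), (44,Y), (45,Y)
ranks: 6->1, 15->2, 19->3, 21->4, 22->5.5, 22->5.5, 24->7, 26->8, 27->9, 29->10, 31->11, 33->12, 34->13, 40->14, 44->15, 45->16
Step 2: Rank sum for X: R1 = 1 + 2 + 3 + 4 + 5.5 + 8 + 9 + 10 = 42.5.
Step 3: U_X = R1 - n1(n1+1)/2 = 42.5 - 8*9/2 = 42.5 - 36 = 6.5.
       U_Y = n1*n2 - U_X = 64 - 6.5 = 57.5.
Step 4: Ties are present, so use the tie-corrected normal approximation (with continuity correction) for the p-value.
Step 5: p-value = 0.008603; compare to alpha = 0.05. reject H0.

U_X = 6.5, p = 0.008603, reject H0 at alpha = 0.05.


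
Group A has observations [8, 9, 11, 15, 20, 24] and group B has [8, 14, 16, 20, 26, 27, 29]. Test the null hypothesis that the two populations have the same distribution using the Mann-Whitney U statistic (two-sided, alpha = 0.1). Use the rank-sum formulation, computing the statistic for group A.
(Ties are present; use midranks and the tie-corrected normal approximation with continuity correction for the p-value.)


Step 1: Combine and sort all 13 observations; assign midranks.
sorted (value, group): (8,X), (8,Y), (9,X), (11,X), (14,Y), (15,X), (16,Y), (20,X), (20,Y), (24,X), (26,Y), (27,Y), (29,Y)
ranks: 8->1.5, 8->1.5, 9->3, 11->4, 14->5, 15->6, 16->7, 20->8.5, 20->8.5, 24->10, 26->11, 27->12, 29->13
Step 2: Rank sum for X: R1 = 1.5 + 3 + 4 + 6 + 8.5 + 10 = 33.
Step 3: U_X = R1 - n1(n1+1)/2 = 33 - 6*7/2 = 33 - 21 = 12.
       U_Y = n1*n2 - U_X = 42 - 12 = 30.
Step 4: Ties are present, so use the tie-corrected normal approximation (with continuity correction) for the p-value.
Step 5: p-value = 0.223363; compare to alpha = 0.1. fail to reject H0.

U_X = 12, p = 0.223363, fail to reject H0 at alpha = 0.1.


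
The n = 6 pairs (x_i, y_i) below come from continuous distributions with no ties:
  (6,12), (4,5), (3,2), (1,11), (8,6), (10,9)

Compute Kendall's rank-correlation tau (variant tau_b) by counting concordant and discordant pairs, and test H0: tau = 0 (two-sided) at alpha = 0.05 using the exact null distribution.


Step 1: Enumerate the 15 unordered pairs (i,j) with i<j and classify each by sign(x_j-x_i) * sign(y_j-y_i).
  (1,2):dx=-2,dy=-7->C; (1,3):dx=-3,dy=-10->C; (1,4):dx=-5,dy=-1->C; (1,5):dx=+2,dy=-6->D
  (1,6):dx=+4,dy=-3->D; (2,3):dx=-1,dy=-3->C; (2,4):dx=-3,dy=+6->D; (2,5):dx=+4,dy=+1->C
  (2,6):dx=+6,dy=+4->C; (3,4):dx=-2,dy=+9->D; (3,5):dx=+5,dy=+4->C; (3,6):dx=+7,dy=+7->C
  (4,5):dx=+7,dy=-5->D; (4,6):dx=+9,dy=-2->D; (5,6):dx=+2,dy=+3->C
Step 2: C = 9, D = 6, total pairs = 15.
Step 3: tau = (C - D)/(n(n-1)/2) = (9 - 6)/15 = 0.200000.
Step 4: Exact two-sided p-value (enumerate n! = 720 permutations of y under H0): p = 0.719444.
Step 5: alpha = 0.05. fail to reject H0.

tau_b = 0.2000 (C=9, D=6), p = 0.719444, fail to reject H0.


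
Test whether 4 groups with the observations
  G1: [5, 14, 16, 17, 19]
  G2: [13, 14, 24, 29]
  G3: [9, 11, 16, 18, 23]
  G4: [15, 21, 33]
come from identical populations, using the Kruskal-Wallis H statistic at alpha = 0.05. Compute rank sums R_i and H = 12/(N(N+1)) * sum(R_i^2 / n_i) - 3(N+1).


Step 1: Combine all N = 17 observations and assign midranks.
sorted (value, group, rank): (5,G1,1), (9,G3,2), (11,G3,3), (13,G2,4), (14,G1,5.5), (14,G2,5.5), (15,G4,7), (16,G1,8.5), (16,G3,8.5), (17,G1,10), (18,G3,11), (19,G1,12), (21,G4,13), (23,G3,14), (24,G2,15), (29,G2,16), (33,G4,17)
Step 2: Sum ranks within each group.
R_1 = 37 (n_1 = 5)
R_2 = 40.5 (n_2 = 4)
R_3 = 38.5 (n_3 = 5)
R_4 = 37 (n_4 = 3)
Step 3: H = 12/(N(N+1)) * sum(R_i^2/n_i) - 3(N+1)
     = 12/(17*18) * (37^2/5 + 40.5^2/4 + 38.5^2/5 + 37^2/3) - 3*18
     = 0.039216 * 1436.65 - 54
     = 2.339052.
Step 4: Ties present; correction factor C = 1 - 12/(17^3 - 17) = 0.997549. Corrected H = 2.339052 / 0.997549 = 2.344799.
Step 5: Under H0, H ~ chi^2(3); p-value = 0.503993.
Step 6: alpha = 0.05. fail to reject H0.

H = 2.3448, df = 3, p = 0.503993, fail to reject H0.
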